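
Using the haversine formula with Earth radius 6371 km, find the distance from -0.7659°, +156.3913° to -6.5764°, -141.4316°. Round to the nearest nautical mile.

Δλ = -141.4316 − 156.3913 = -297.8229°; wrapped into (−180°, 180°]: 62.1771°.
Δφ = -6.5764 − -0.7659 = -5.8105°.
a = sin²(Δφ/2) + cos φ₁ · cos φ₂ · sin²(Δλ/2) = 0.267421.
c = 2·atan2(√a, √(1−a)) = 1.08698 rad → d = 6371·c ≈ 6925.17 km ≈ 3739.29 nmi.

3739 nmi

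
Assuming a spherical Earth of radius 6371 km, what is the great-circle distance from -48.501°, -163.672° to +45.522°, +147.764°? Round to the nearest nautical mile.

Δλ = 147.764 − -163.672 = 311.436°; wrapped into (−180°, 180°]: -48.564°.
Δφ = 45.522 − -48.501 = 94.023°.
a = sin²(Δφ/2) + cos φ₁ · cos φ₂ · sin²(Δλ/2) = 0.613586.
c = 2·atan2(√a, √(1−a)) = 1.79997 rad → d = 6371·c ≈ 11467.61 km ≈ 6192.01 nmi.

6192 nmi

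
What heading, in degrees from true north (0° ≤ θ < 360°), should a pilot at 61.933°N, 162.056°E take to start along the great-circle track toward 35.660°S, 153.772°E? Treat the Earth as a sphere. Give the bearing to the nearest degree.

187°

Δλ = 153.772 − 162.056 = -8.284°.
θ = atan2( sin Δλ · cos φ₂ , cos φ₁ · sin φ₂ − sin φ₁ · cos φ₂ · cos Δλ )
  = atan2(-0.11706, -0.98375) = -173.214° → normalised to [0°, 360°): 186.786°.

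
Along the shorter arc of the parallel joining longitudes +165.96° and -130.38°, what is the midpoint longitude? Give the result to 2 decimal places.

Signed shortest Δλ from +165.96° to -130.38° is +63.66°.
Midpoint longitude = +165.96° + (+63.66°)/2 = +165.96° + 31.83° = +197.79°.
Normalise into (−180°, 180°]: -162.21°.
(The naïve average (+165.96 + -130.38)/2 = 17.79° is on the wrong side of the globe.)

-162.21°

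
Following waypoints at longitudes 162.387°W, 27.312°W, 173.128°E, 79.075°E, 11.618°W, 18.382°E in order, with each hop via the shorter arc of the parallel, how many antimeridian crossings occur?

1

Leg 1: -162.387° → -27.312°, shortest Δλ = 135.075° (east) — does not cross 180°.
Leg 2: -27.312° → +173.128°, shortest Δλ = -159.56° (west) — crosses 180°.
Leg 3: +173.128° → +79.075°, shortest Δλ = -94.053° (west) — does not cross 180°.
Leg 4: +79.075° → -11.618°, shortest Δλ = -90.693° (west) — does not cross 180°.
Leg 5: -11.618° → +18.382°, shortest Δλ = 30.0° (east) — does not cross 180°.
Total crossings: 1.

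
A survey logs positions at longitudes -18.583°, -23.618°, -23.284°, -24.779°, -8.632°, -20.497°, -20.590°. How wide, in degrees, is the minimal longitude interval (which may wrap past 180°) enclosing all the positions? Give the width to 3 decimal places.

16.147°

Sort the longitudes: -24.779°, -23.618°, -23.284°, -20.590°, -20.497°, -18.583°, -8.632°.
Eastward gaps between consecutive values (wrapping around): 1.161°, 0.334°, 2.694°, 0.093°, 1.914°, 9.951°, 343.853°.
Largest gap = 343.853° ⇒ minimal covering band is its complement: 360° − 343.853° = 16.147°.
Band runs from -24.779° eastward to -8.632°.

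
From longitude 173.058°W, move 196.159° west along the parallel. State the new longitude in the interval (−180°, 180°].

9.217°W

Start at -173.058°; shift −196.159° → -369.217°.
-369.217° lies outside (−180°, 180°]; add 360° → -9.217°.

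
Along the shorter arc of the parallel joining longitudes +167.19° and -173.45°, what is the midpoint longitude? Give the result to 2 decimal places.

+176.87°

Signed shortest Δλ from +167.19° to -173.45° is +19.36°.
Midpoint longitude = +167.19° + (+19.36°)/2 = +167.19° + 9.68° = +176.87°.
(The naïve average (+167.19 + -173.45)/2 = -3.13° is on the wrong side of the globe.)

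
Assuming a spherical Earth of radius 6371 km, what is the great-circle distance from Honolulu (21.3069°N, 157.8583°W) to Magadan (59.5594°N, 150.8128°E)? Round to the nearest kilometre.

Δλ = 150.8128 − -157.8583 = 308.6711°; wrapped into (−180°, 180°]: -51.3289°.
Δφ = 59.5594 − 21.3069 = 38.2525°.
a = sin²(Δφ/2) + cos φ₁ · cos φ₂ · sin²(Δλ/2) = 0.195893.
c = 2·atan2(√a, √(1−a)) = 0.91699 rad → d = 6371·c ≈ 5842.13 km.

5842 km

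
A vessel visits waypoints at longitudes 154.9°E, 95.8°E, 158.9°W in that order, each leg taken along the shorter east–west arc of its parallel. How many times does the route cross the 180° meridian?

1

Leg 1: +154.9° → +95.8°, shortest Δλ = -59.1° (west) — does not cross 180°.
Leg 2: +95.8° → -158.9°, shortest Δλ = 105.3° (east) — crosses 180°.
Total crossings: 1.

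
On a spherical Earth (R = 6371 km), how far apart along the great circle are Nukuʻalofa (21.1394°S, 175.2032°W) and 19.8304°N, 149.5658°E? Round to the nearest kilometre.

Δλ = 149.5658 − -175.2032 = 324.7690°; wrapped into (−180°, 180°]: -35.2310°.
Δφ = 19.8304 − -21.1394 = 40.9698°.
a = sin²(Δφ/2) + cos φ₁ · cos φ₂ · sin²(Δλ/2) = 0.202828.
c = 2·atan2(√a, √(1−a)) = 0.93435 rad → d = 6371·c ≈ 5952.71 km.

5953 km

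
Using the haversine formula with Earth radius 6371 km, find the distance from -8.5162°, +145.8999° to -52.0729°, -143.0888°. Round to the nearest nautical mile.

Δλ = -143.0888 − 145.8999 = -288.9887°; wrapped into (−180°, 180°]: 71.0113°.
Δφ = -52.0729 − -8.5162 = -43.5567°.
a = sin²(Δφ/2) + cos φ₁ · cos φ₂ · sin²(Δλ/2) = 0.342697.
c = 2·atan2(√a, √(1−a)) = 1.25076 rad → d = 6371·c ≈ 7968.57 km ≈ 4302.68 nmi.

4303 nmi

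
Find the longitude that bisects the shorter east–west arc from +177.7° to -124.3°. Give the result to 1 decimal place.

Signed shortest Δλ from +177.7° to -124.3° is +58.0°.
Midpoint longitude = +177.7° + (+58.0°)/2 = +177.7° + 29.0° = +206.7°.
Normalise into (−180°, 180°]: -153.3°.
(The naïve average (+177.7 + -124.3)/2 = 26.7° is on the wrong side of the globe.)

-153.3°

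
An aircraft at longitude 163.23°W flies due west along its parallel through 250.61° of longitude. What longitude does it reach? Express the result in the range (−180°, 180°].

53.84°W

Start at -163.23°; shift −250.61° → -413.84°.
-413.84° lies outside (−180°, 180°]; add 360° → -53.84°.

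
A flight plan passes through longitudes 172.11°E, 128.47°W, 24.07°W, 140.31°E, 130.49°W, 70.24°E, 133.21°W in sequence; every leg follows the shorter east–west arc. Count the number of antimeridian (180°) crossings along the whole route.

Leg 1: +172.11° → -128.47°, shortest Δλ = 59.42° (east) — crosses 180°.
Leg 2: -128.47° → -24.07°, shortest Δλ = 104.4° (east) — does not cross 180°.
Leg 3: -24.07° → +140.31°, shortest Δλ = 164.38° (east) — does not cross 180°.
Leg 4: +140.31° → -130.49°, shortest Δλ = 89.2° (east) — crosses 180°.
Leg 5: -130.49° → +70.24°, shortest Δλ = -159.27° (west) — crosses 180°.
Leg 6: +70.24° → -133.21°, shortest Δλ = 156.55° (east) — crosses 180°.
Total crossings: 4.

4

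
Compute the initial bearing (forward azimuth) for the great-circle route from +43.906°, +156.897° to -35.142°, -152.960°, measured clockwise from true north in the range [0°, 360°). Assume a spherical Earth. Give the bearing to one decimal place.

141.1°

Δλ = -152.960 − 156.897 = -309.857°; wrapped into (−180°, 180°]: 50.143°.
θ = atan2( sin Δλ · cos φ₂ , cos φ₁ · sin φ₂ − sin φ₁ · cos φ₂ · cos Δλ )
  = atan2(0.62773, -0.77813) = 141.107° → normalised to [0°, 360°): 141.107°.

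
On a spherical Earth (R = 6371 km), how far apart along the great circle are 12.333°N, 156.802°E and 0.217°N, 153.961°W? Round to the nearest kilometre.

Δλ = -153.961 − 156.802 = -310.763°; wrapped into (−180°, 180°]: 49.237°.
Δφ = 0.217 − 12.333 = -12.116°.
a = sin²(Δφ/2) + cos φ₁ · cos φ₂ · sin²(Δλ/2) = 0.180666.
c = 2·atan2(√a, √(1−a)) = 0.87803 rad → d = 6371·c ≈ 5593.93 km.

5594 km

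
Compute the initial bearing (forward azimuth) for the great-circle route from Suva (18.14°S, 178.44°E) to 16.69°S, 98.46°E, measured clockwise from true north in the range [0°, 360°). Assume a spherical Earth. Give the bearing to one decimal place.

Δλ = 98.46 − 178.44 = -79.98°.
θ = atan2( sin Δλ · cos φ₂ , cos φ₁ · sin φ₂ − sin φ₁ · cos φ₂ · cos Δλ )
  = atan2(-0.94326, -0.22103) = -103.188° → normalised to [0°, 360°): 256.812°.

256.8°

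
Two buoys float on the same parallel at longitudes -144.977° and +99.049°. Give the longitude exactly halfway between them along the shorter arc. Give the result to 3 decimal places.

Signed shortest Δλ from -144.977° to +99.049° is -115.974°.
Midpoint longitude = -144.977° + (-115.974°)/2 = -144.977° − 57.987° = -202.964°.
Normalise into (−180°, 180°]: +157.036°.
(The naïve average (-144.977 + +99.049)/2 = -22.964° is on the wrong side of the globe.)

+157.036°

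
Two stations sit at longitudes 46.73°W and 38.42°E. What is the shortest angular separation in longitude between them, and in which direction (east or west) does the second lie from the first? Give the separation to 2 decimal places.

85.15° east

Raw difference: 38.42 − -46.73 = 85.15°.
Normalise into (−180°, 180°]: 85.15° stays 85.15°.
Positive ⇒ the second point lies to the east; separation 85.15°.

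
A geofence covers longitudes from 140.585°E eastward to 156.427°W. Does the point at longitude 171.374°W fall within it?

Band width going east from +140.585° to -156.427°: ((-156.427 − 140.585) mod 360) = 62.988°.
Offset of -171.374° east of the west edge: ((-171.374 − 140.585) mod 360) = 48.041°.
48.041° ≤ 62.988° ⇒ inside.

Yes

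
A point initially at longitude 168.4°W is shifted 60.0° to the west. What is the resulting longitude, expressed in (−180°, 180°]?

Start at -168.4°; shift −60.0° → -228.4°.
-228.4° lies outside (−180°, 180°]; add 360° → +131.6°.

131.6°E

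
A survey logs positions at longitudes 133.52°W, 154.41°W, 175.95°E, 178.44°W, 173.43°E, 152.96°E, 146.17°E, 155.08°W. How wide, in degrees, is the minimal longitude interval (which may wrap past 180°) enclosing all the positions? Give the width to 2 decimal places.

Sort the longitudes: -178.44°, -155.08°, -154.41°, -133.52°, +146.17°, +152.96°, +173.43°, +175.95°.
Eastward gaps between consecutive values (wrapping around): 23.36°, 0.67°, 20.89°, 279.69°, 6.79°, 20.47°, 2.52°, 5.61°.
Largest gap = 279.69° ⇒ minimal covering band is its complement: 360° − 279.69° = 80.31°.
Band runs from +146.17° eastward to -133.52°, crossing the antimeridian.

80.31°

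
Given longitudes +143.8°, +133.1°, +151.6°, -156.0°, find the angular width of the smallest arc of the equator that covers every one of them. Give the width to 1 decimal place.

70.9°

Sort the longitudes: -156.0°, +133.1°, +143.8°, +151.6°.
Eastward gaps between consecutive values (wrapping around): 289.1°, 10.7°, 7.8°, 52.4°.
Largest gap = 289.1° ⇒ minimal covering band is its complement: 360° − 289.1° = 70.9°.
Band runs from +133.1° eastward to -156.0°, crossing the antimeridian.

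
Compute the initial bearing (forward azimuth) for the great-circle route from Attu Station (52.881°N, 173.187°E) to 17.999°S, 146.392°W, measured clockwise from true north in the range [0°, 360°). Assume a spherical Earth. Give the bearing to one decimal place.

141.1°

Δλ = -146.392 − 173.187 = -319.579°; wrapped into (−180°, 180°]: 40.421°.
θ = atan2( sin Δλ · cos φ₂ , cos φ₁ · sin φ₂ − sin φ₁ · cos φ₂ · cos Δλ )
  = atan2(0.61667, -0.76381) = 141.084° → normalised to [0°, 360°): 141.084°.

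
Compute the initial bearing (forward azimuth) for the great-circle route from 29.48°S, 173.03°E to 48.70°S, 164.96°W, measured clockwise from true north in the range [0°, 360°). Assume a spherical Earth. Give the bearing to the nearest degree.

Δλ = -164.96 − 173.03 = -337.99°; wrapped into (−180°, 180°]: 22.01°.
θ = atan2( sin Δλ · cos φ₂ , cos φ₁ · sin φ₂ − sin φ₁ · cos φ₂ · cos Δλ )
  = atan2(0.24735, -0.35287) = 144.971° → normalised to [0°, 360°): 144.971°.

145°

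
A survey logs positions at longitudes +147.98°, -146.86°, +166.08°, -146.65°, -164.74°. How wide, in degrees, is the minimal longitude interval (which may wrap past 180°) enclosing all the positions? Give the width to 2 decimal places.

Sort the longitudes: -164.74°, -146.86°, -146.65°, +147.98°, +166.08°.
Eastward gaps between consecutive values (wrapping around): 17.88°, 0.21°, 294.63°, 18.10°, 29.18°.
Largest gap = 294.63° ⇒ minimal covering band is its complement: 360° − 294.63° = 65.37°.
Band runs from +147.98° eastward to -146.65°, crossing the antimeridian.

65.37°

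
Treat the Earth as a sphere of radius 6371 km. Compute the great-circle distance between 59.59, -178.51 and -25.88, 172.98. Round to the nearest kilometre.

9536 km

Δλ = 172.98 − -178.51 = 351.49°; wrapped into (−180°, 180°]: -8.51°.
Δφ = -25.88 − 59.59 = -85.47°.
a = sin²(Δφ/2) + cos φ₁ · cos φ₂ · sin²(Δλ/2) = 0.463017.
c = 2·atan2(√a, √(1−a)) = 1.49676 rad → d = 6371·c ≈ 9535.87 km.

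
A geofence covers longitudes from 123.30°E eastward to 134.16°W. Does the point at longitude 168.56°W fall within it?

Band width going east from +123.30° to -134.16°: ((-134.16 − 123.30) mod 360) = 102.54°.
Offset of -168.56° east of the west edge: ((-168.56 − 123.30) mod 360) = 68.14°.
68.14° ≤ 102.54° ⇒ inside.

Yes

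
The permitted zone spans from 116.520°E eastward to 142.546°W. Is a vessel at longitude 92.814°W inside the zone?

Band width going east from +116.520° to -142.546°: ((-142.546 − 116.520) mod 360) = 100.934°.
Offset of -92.814° east of the west edge: ((-92.814 − 116.520) mod 360) = 150.666°.
150.666° > 100.934° ⇒ outside.

No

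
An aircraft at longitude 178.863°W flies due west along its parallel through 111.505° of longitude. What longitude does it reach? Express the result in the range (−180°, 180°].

Start at -178.863°; shift −111.505° → -290.368°.
-290.368° lies outside (−180°, 180°]; add 360° → +69.632°.

69.632°E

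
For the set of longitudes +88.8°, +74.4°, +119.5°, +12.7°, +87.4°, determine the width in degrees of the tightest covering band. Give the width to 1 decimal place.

106.8°

Sort the longitudes: +12.7°, +74.4°, +87.4°, +88.8°, +119.5°.
Eastward gaps between consecutive values (wrapping around): 61.7°, 13.0°, 1.4°, 30.7°, 253.2°.
Largest gap = 253.2° ⇒ minimal covering band is its complement: 360° − 253.2° = 106.8°.
Band runs from +12.7° eastward to +119.5°.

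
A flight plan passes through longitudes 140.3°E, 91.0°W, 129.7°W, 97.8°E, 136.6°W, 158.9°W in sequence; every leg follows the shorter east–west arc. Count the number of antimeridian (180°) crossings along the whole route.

3

Leg 1: +140.3° → -91.0°, shortest Δλ = 128.7° (east) — crosses 180°.
Leg 2: -91.0° → -129.7°, shortest Δλ = -38.7° (west) — does not cross 180°.
Leg 3: -129.7° → +97.8°, shortest Δλ = -132.5° (west) — crosses 180°.
Leg 4: +97.8° → -136.6°, shortest Δλ = 125.6° (east) — crosses 180°.
Leg 5: -136.6° → -158.9°, shortest Δλ = -22.3° (west) — does not cross 180°.
Total crossings: 3.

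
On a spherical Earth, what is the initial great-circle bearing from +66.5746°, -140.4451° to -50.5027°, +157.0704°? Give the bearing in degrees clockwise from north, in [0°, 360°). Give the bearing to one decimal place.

224.4°

Δλ = 157.0704 − -140.4451 = 297.5155°; wrapped into (−180°, 180°]: -62.4845°.
θ = atan2( sin Δλ · cos φ₂ , cos φ₁ · sin φ₂ − sin φ₁ · cos φ₂ · cos Δλ )
  = atan2(-0.56410, -0.57640) = -135.618° → normalised to [0°, 360°): 224.382°.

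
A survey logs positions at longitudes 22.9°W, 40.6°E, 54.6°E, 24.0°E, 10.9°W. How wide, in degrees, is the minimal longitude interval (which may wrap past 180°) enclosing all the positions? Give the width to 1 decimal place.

77.5°

Sort the longitudes: -22.9°, -10.9°, +24.0°, +40.6°, +54.6°.
Eastward gaps between consecutive values (wrapping around): 12.0°, 34.9°, 16.6°, 14.0°, 282.5°.
Largest gap = 282.5° ⇒ minimal covering band is its complement: 360° − 282.5° = 77.5°.
Band runs from -22.9° eastward to +54.6°.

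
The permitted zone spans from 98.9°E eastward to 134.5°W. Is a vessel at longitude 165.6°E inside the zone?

Yes

Band width going east from +98.9° to -134.5°: ((-134.5 − 98.9) mod 360) = 126.6°.
Offset of +165.6° east of the west edge: ((165.6 − 98.9) mod 360) = 66.7°.
66.7° ≤ 126.6° ⇒ inside.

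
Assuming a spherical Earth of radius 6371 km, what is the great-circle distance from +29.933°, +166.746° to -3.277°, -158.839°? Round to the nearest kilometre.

Δλ = -158.839 − 166.746 = -325.585°; wrapped into (−180°, 180°]: 34.415°.
Δφ = -3.277 − 29.933 = -33.210°.
a = sin²(Δφ/2) + cos φ₁ · cos φ₂ · sin²(Δλ/2) = 0.157385.
c = 2·atan2(√a, √(1−a)) = 0.81588 rad → d = 6371·c ≈ 5197.95 km.

5198 km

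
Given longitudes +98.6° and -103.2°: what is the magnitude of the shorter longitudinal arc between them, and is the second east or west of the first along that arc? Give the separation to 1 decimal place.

Raw difference: -103.2 − 98.6 = -201.8°.
Normalise into (−180°, 180°]: -201.8° + 360° = 158.2°.
Positive ⇒ the second point lies to the east; separation 158.2°.

158.2° east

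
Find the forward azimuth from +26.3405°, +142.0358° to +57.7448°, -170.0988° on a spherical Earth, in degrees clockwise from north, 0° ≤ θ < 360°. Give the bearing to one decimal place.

33.5°

Δλ = -170.0988 − 142.0358 = -312.1346°; wrapped into (−180°, 180°]: 47.8654°.
θ = atan2( sin Δλ · cos φ₂ , cos φ₁ · sin φ₂ − sin φ₁ · cos φ₂ · cos Δλ )
  = atan2(0.39577, 0.59901) = 33.453° → normalised to [0°, 360°): 33.453°.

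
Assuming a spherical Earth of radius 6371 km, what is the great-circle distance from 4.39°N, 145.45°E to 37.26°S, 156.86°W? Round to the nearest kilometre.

7539 km

Δλ = -156.86 − 145.45 = -302.31°; wrapped into (−180°, 180°]: 57.69°.
Δφ = -37.26 − 4.39 = -41.65°.
a = sin²(Δφ/2) + cos φ₁ · cos φ₂ · sin²(Δλ/2) = 0.311092.
c = 2·atan2(√a, √(1−a)) = 1.18336 rad → d = 6371·c ≈ 7539.19 km.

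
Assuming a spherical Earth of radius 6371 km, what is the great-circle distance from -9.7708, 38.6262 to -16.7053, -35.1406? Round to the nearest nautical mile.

Δλ = -35.1406 − 38.6262 = -73.7668°.
Δφ = -16.7053 − -9.7708 = -6.9345°.
a = sin²(Δφ/2) + cos φ₁ · cos φ₂ · sin²(Δλ/2) = 0.343676.
c = 2·atan2(√a, √(1−a)) = 1.25282 rad → d = 6371·c ≈ 7981.70 km ≈ 4309.77 nmi.

4310 nmi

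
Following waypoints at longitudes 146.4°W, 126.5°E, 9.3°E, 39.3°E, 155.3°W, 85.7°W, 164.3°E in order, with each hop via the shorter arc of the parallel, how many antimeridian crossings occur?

Leg 1: -146.4° → +126.5°, shortest Δλ = -87.1° (west) — crosses 180°.
Leg 2: +126.5° → +9.3°, shortest Δλ = -117.2° (west) — does not cross 180°.
Leg 3: +9.3° → +39.3°, shortest Δλ = 30.0° (east) — does not cross 180°.
Leg 4: +39.3° → -155.3°, shortest Δλ = 165.4° (east) — crosses 180°.
Leg 5: -155.3° → -85.7°, shortest Δλ = 69.6° (east) — does not cross 180°.
Leg 6: -85.7° → +164.3°, shortest Δλ = -110.0° (west) — crosses 180°.
Total crossings: 3.

3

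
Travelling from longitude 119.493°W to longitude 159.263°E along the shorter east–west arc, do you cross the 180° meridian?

Naïve |159.263 − -119.493| = 278.756° > 180°, so the shorter arc goes the other way round — across 180°.
Signed shortest Δλ = ((159.263 − -119.493 + 180) mod 360) − 180 = -81.244°.
Going west by 81.244° from -119.493° passes through 180° before reaching +159.263°.

Yes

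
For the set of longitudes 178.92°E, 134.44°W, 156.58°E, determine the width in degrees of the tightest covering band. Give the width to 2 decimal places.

68.98°

Sort the longitudes: -134.44°, +156.58°, +178.92°.
Eastward gaps between consecutive values (wrapping around): 291.02°, 22.34°, 46.64°.
Largest gap = 291.02° ⇒ minimal covering band is its complement: 360° − 291.02° = 68.98°.
Band runs from +156.58° eastward to -134.44°, crossing the antimeridian.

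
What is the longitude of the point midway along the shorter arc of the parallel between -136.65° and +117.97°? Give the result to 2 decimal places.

Signed shortest Δλ from -136.65° to +117.97° is -105.38°.
Midpoint longitude = -136.65° + (-105.38°)/2 = -136.65° − 52.69° = -189.34°.
Normalise into (−180°, 180°]: +170.66°.
(The naïve average (-136.65 + +117.97)/2 = -9.34° is on the wrong side of the globe.)

+170.66°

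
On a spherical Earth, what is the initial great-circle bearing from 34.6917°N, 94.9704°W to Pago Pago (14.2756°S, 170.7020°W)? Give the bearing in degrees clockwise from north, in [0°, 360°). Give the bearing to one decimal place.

Δλ = -170.7020 − -94.9704 = -75.7316°.
θ = atan2( sin Δλ · cos φ₂ , cos φ₁ · sin φ₂ − sin φ₁ · cos φ₂ · cos Δλ )
  = atan2(-0.93923, -0.33870) = -109.830° → normalised to [0°, 360°): 250.170°.

250.2°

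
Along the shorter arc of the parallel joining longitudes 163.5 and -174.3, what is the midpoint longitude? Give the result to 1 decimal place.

Signed shortest Δλ from +163.5° to -174.3° is +22.2°.
Midpoint longitude = +163.5° + (+22.2°)/2 = +163.5° + 11.1° = +174.6°.
(The naïve average (+163.5 + -174.3)/2 = -5.4° is on the wrong side of the globe.)

+174.6°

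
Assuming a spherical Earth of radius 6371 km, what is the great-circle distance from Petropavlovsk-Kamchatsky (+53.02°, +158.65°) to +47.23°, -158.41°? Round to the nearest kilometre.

Δλ = -158.41 − 158.65 = -317.06°; wrapped into (−180°, 180°]: 42.94°.
Δφ = 47.23 − 53.02 = -5.79°.
a = sin²(Δφ/2) + cos φ₁ · cos φ₂ · sin²(Δλ/2) = 0.057273.
c = 2·atan2(√a, √(1−a)) = 0.48333 rad → d = 6371·c ≈ 3079.27 km.

3079 km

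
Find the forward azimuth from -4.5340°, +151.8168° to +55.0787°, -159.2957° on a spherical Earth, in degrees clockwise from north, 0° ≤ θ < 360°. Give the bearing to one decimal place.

Δλ = -159.2957 − 151.8168 = -311.1125°; wrapped into (−180°, 180°]: 48.8875°.
θ = atan2( sin Δλ · cos φ₂ , cos φ₁ · sin φ₂ − sin φ₁ · cos φ₂ · cos Δλ )
  = atan2(0.43130, 0.84713) = 26.982° → normalised to [0°, 360°): 26.982°.

27.0°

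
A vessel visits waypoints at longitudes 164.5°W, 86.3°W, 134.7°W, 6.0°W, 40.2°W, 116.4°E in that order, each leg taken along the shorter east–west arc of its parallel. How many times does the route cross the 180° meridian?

0

Leg 1: -164.5° → -86.3°, shortest Δλ = 78.2° (east) — does not cross 180°.
Leg 2: -86.3° → -134.7°, shortest Δλ = -48.4° (west) — does not cross 180°.
Leg 3: -134.7° → -6.0°, shortest Δλ = 128.7° (east) — does not cross 180°.
Leg 4: -6.0° → -40.2°, shortest Δλ = -34.2° (west) — does not cross 180°.
Leg 5: -40.2° → +116.4°, shortest Δλ = 156.6° (east) — does not cross 180°.
Total crossings: 0.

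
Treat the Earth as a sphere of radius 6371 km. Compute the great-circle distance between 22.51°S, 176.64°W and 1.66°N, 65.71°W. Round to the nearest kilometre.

12224 km

Δλ = -65.71 − -176.64 = 110.93°.
Δφ = 1.66 − -22.51 = 24.17°.
a = sin²(Δφ/2) + cos φ₁ · cos φ₂ · sin²(Δλ/2) = 0.670481.
c = 2·atan2(√a, √(1−a)) = 1.91874 rad → d = 6371·c ≈ 12224.28 km.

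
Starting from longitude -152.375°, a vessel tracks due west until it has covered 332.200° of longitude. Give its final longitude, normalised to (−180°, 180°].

-124.575°

Start at -152.375°; shift −332.200° → -484.575°.
-484.575° lies outside (−180°, 180°]; add 360° → -124.575°.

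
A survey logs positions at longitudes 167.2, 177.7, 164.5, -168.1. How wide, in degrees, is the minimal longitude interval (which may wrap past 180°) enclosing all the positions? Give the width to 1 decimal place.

27.4°

Sort the longitudes: -168.1°, +164.5°, +167.2°, +177.7°.
Eastward gaps between consecutive values (wrapping around): 332.6°, 2.7°, 10.5°, 14.2°.
Largest gap = 332.6° ⇒ minimal covering band is its complement: 360° − 332.6° = 27.4°.
Band runs from +164.5° eastward to -168.1°, crossing the antimeridian.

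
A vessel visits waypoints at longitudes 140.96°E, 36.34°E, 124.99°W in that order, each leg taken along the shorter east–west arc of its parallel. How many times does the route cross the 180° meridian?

0

Leg 1: +140.96° → +36.34°, shortest Δλ = -104.62° (west) — does not cross 180°.
Leg 2: +36.34° → -124.99°, shortest Δλ = -161.33° (west) — does not cross 180°.
Total crossings: 0.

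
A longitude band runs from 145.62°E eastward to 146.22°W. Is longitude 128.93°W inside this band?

Band width going east from +145.62° to -146.22°: ((-146.22 − 145.62) mod 360) = 68.16°.
Offset of -128.93° east of the west edge: ((-128.93 − 145.62) mod 360) = 85.45°.
85.45° > 68.16° ⇒ outside.

No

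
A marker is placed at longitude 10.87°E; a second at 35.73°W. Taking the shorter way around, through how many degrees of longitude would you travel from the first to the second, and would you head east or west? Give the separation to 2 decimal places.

Raw difference: -35.73 − 10.87 = -46.6°.
Normalise into (−180°, 180°]: -46.6° stays -46.6°.
Negative ⇒ the second point lies to the west; separation 46.60°.

46.60° west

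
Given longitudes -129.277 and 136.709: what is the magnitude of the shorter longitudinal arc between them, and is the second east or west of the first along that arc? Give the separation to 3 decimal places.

94.014° west

Raw difference: 136.709 − -129.277 = 265.986°.
Normalise into (−180°, 180°]: 265.986° − 360° = -94.014°.
Negative ⇒ the second point lies to the west; separation 94.014°.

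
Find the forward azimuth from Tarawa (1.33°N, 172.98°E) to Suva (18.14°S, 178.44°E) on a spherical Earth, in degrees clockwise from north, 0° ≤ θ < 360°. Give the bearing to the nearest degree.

Δλ = 178.44 − 172.98 = 5.46°.
θ = atan2( sin Δλ · cos φ₂ , cos φ₁ · sin φ₂ − sin φ₁ · cos φ₂ · cos Δλ )
  = atan2(0.09042, -0.33321) = 164.818° → normalised to [0°, 360°): 164.818°.

165°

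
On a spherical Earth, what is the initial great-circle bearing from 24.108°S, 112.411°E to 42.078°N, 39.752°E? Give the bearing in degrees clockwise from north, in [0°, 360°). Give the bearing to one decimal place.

314.7°

Δλ = 39.752 − 112.411 = -72.659°.
θ = atan2( sin Δλ · cos φ₂ , cos φ₁ · sin φ₂ − sin φ₁ · cos φ₂ · cos Δλ )
  = atan2(-0.70850, 0.70205) = -45.262° → normalised to [0°, 360°): 314.738°.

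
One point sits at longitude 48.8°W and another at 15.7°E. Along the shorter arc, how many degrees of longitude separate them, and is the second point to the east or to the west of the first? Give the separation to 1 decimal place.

Raw difference: 15.7 − -48.8 = 64.5°.
Normalise into (−180°, 180°]: 64.5° stays 64.5°.
Positive ⇒ the second point lies to the east; separation 64.5°.

64.5° east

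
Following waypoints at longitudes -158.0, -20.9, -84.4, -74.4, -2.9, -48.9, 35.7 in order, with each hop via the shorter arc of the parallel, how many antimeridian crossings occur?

Leg 1: -158.0° → -20.9°, shortest Δλ = 137.1° (east) — does not cross 180°.
Leg 2: -20.9° → -84.4°, shortest Δλ = -63.5° (west) — does not cross 180°.
Leg 3: -84.4° → -74.4°, shortest Δλ = 10.0° (east) — does not cross 180°.
Leg 4: -74.4° → -2.9°, shortest Δλ = 71.5° (east) — does not cross 180°.
Leg 5: -2.9° → -48.9°, shortest Δλ = -46.0° (west) — does not cross 180°.
Leg 6: -48.9° → +35.7°, shortest Δλ = 84.6° (east) — does not cross 180°.
Total crossings: 0.

0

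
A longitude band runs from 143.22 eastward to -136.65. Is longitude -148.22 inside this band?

Band width going east from +143.22° to -136.65°: ((-136.65 − 143.22) mod 360) = 80.13°.
Offset of -148.22° east of the west edge: ((-148.22 − 143.22) mod 360) = 68.56°.
68.56° ≤ 80.13° ⇒ inside.

Yes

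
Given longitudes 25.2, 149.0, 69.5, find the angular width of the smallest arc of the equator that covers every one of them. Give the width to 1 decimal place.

123.8°

Sort the longitudes: +25.2°, +69.5°, +149.0°.
Eastward gaps between consecutive values (wrapping around): 44.3°, 79.5°, 236.2°.
Largest gap = 236.2° ⇒ minimal covering band is its complement: 360° − 236.2° = 123.8°.
Band runs from +25.2° eastward to +149.0°.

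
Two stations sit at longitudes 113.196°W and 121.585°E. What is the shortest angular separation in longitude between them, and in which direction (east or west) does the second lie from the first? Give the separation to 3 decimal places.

125.219° west

Raw difference: 121.585 − -113.196 = 234.781°.
Normalise into (−180°, 180°]: 234.781° − 360° = -125.219°.
Negative ⇒ the second point lies to the west; separation 125.219°.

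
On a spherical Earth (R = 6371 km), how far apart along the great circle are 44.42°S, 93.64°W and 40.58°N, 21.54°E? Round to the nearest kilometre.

14825 km

Δλ = 21.54 − -93.64 = 115.18°.
Δφ = 40.58 − -44.42 = 85.00°.
a = sin²(Δφ/2) + cos φ₁ · cos φ₂ · sin²(Δλ/2) = 0.843047.
c = 2·atan2(√a, √(1−a)) = 2.32690 rad → d = 6371·c ≈ 14824.70 km.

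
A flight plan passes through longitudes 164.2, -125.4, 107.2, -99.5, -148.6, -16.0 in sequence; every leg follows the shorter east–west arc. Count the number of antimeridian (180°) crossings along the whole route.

3

Leg 1: +164.2° → -125.4°, shortest Δλ = 70.4° (east) — crosses 180°.
Leg 2: -125.4° → +107.2°, shortest Δλ = -127.4° (west) — crosses 180°.
Leg 3: +107.2° → -99.5°, shortest Δλ = 153.3° (east) — crosses 180°.
Leg 4: -99.5° → -148.6°, shortest Δλ = -49.1° (west) — does not cross 180°.
Leg 5: -148.6° → -16.0°, shortest Δλ = 132.6° (east) — does not cross 180°.
Total crossings: 3.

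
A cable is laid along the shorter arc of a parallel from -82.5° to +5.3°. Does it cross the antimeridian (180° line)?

No

Signed shortest Δλ = ((5.3 − -82.5 + 180) mod 360) − 180 = 87.8°.
Going east by 87.8° from -82.5° reaches +5.3° without touching 180°.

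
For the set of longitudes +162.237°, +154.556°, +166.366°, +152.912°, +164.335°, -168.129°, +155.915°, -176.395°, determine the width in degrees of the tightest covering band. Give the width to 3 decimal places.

Sort the longitudes: -176.395°, -168.129°, +152.912°, +154.556°, +155.915°, +162.237°, +164.335°, +166.366°.
Eastward gaps between consecutive values (wrapping around): 8.266°, 321.041°, 1.644°, 1.359°, 6.322°, 2.098°, 2.031°, 17.239°.
Largest gap = 321.041° ⇒ minimal covering band is its complement: 360° − 321.041° = 38.959°.
Band runs from +152.912° eastward to -168.129°, crossing the antimeridian.

38.959°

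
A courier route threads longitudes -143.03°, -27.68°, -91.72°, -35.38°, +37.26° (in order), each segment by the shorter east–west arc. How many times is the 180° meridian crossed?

0

Leg 1: -143.03° → -27.68°, shortest Δλ = 115.35° (east) — does not cross 180°.
Leg 2: -27.68° → -91.72°, shortest Δλ = -64.04° (west) — does not cross 180°.
Leg 3: -91.72° → -35.38°, shortest Δλ = 56.34° (east) — does not cross 180°.
Leg 4: -35.38° → +37.26°, shortest Δλ = 72.64° (east) — does not cross 180°.
Total crossings: 0.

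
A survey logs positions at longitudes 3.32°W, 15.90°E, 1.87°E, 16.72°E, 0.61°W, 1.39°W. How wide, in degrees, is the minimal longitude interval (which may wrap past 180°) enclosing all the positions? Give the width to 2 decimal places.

Sort the longitudes: -3.32°, -1.39°, -0.61°, +1.87°, +15.90°, +16.72°.
Eastward gaps between consecutive values (wrapping around): 1.93°, 0.78°, 2.48°, 14.03°, 0.82°, 339.96°.
Largest gap = 339.96° ⇒ minimal covering band is its complement: 360° − 339.96° = 20.04°.
Band runs from -3.32° eastward to +16.72°.

20.04°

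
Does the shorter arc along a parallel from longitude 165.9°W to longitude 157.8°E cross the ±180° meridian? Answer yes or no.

Naïve |157.8 − -165.9| = 323.7° > 180°, so the shorter arc goes the other way round — across 180°.
Signed shortest Δλ = ((157.8 − -165.9 + 180) mod 360) − 180 = -36.3°.
Going west by 36.3° from -165.9° passes through 180° before reaching +157.8°.

Yes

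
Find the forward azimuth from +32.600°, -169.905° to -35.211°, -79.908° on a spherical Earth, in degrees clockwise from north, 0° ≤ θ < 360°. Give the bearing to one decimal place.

120.7°

Δλ = -79.908 − -169.905 = 89.997°.
θ = atan2( sin Δλ · cos φ₂ , cos φ₁ · sin φ₂ − sin φ₁ · cos φ₂ · cos Δλ )
  = atan2(0.81703, -0.48577) = 120.734° → normalised to [0°, 360°): 120.734°.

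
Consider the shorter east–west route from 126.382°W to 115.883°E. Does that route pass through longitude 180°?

Naïve |115.883 − -126.382| = 242.265° > 180°, so the shorter arc goes the other way round — across 180°.
Signed shortest Δλ = ((115.883 − -126.382 + 180) mod 360) − 180 = -117.735°.
Going west by 117.735° from -126.382° passes through 180° before reaching +115.883°.

Yes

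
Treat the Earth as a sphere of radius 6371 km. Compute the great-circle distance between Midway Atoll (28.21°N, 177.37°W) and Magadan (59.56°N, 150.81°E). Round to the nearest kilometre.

Δλ = 150.81 − -177.37 = 328.18°; wrapped into (−180°, 180°]: -31.82°.
Δφ = 59.56 − 28.21 = 31.35°.
a = sin²(Δφ/2) + cos φ₁ · cos φ₂ · sin²(Δλ/2) = 0.106547.
c = 2·atan2(√a, √(1−a)) = 0.66502 rad → d = 6371·c ≈ 4236.82 km.

4237 km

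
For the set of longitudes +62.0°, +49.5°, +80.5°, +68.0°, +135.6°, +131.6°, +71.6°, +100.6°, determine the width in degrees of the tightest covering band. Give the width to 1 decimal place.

86.1°

Sort the longitudes: +49.5°, +62.0°, +68.0°, +71.6°, +80.5°, +100.6°, +131.6°, +135.6°.
Eastward gaps between consecutive values (wrapping around): 12.5°, 6.0°, 3.6°, 8.9°, 20.1°, 31.0°, 4.0°, 273.9°.
Largest gap = 273.9° ⇒ minimal covering band is its complement: 360° − 273.9° = 86.1°.
Band runs from +49.5° eastward to +135.6°.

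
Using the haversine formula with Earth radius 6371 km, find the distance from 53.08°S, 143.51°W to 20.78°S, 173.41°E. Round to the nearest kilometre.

Δλ = 173.41 − -143.51 = 316.92°; wrapped into (−180°, 180°]: -43.08°.
Δφ = -20.78 − -53.08 = 32.30°.
a = sin²(Δφ/2) + cos φ₁ · cos φ₂ · sin²(Δλ/2) = 0.153076.
c = 2·atan2(√a, √(1−a)) = 0.80398 rad → d = 6371·c ≈ 5122.14 km.

5122 km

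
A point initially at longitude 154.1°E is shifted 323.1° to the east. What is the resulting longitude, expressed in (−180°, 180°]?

Start at +154.1°; shift +323.1° → +477.2°.
+477.2° lies outside (−180°, 180°]; subtract 360° → +117.2°.

117.2°E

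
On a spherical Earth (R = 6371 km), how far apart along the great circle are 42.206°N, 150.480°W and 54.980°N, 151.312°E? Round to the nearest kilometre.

Δλ = 151.312 − -150.480 = 301.792°; wrapped into (−180°, 180°]: -58.208°.
Δφ = 54.980 − 42.206 = 12.774°.
a = sin²(Δφ/2) + cos φ₁ · cos φ₂ · sin²(Δλ/2) = 0.112941.
c = 2·atan2(√a, √(1−a)) = 0.68548 rad → d = 6371·c ≈ 4367.17 km.

4367 km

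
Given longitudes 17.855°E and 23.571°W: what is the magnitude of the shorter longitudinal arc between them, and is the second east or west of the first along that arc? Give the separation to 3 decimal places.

Raw difference: -23.571 − 17.855 = -41.426°.
Normalise into (−180°, 180°]: -41.426° stays -41.426°.
Negative ⇒ the second point lies to the west; separation 41.426°.

41.426° west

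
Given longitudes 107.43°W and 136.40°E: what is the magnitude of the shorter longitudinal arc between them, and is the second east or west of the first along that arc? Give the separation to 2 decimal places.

Raw difference: 136.40 − -107.43 = 243.83°.
Normalise into (−180°, 180°]: 243.83° − 360° = -116.17°.
Negative ⇒ the second point lies to the west; separation 116.17°.

116.17° west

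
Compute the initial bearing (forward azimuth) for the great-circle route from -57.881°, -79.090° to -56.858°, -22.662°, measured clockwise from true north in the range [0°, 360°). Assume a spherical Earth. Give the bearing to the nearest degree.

113°

Δλ = -22.662 − -79.090 = 56.428°.
θ = atan2( sin Δλ · cos φ₂ , cos φ₁ · sin φ₂ − sin φ₁ · cos φ₂ · cos Δλ )
  = atan2(0.45552, -0.18913) = 112.548° → normalised to [0°, 360°): 112.548°.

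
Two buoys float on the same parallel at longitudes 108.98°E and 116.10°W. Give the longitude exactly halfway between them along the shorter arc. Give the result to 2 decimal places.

176.44°E

Signed shortest Δλ from +108.98° to -116.10° is +134.92°.
Midpoint longitude = +108.98° + (+134.92°)/2 = +108.98° + 67.46° = +176.44°.
(The naïve average (+108.98 + -116.10)/2 = -3.56° is on the wrong side of the globe.)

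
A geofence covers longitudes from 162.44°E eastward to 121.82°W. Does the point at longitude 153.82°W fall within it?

Yes

Band width going east from +162.44° to -121.82°: ((-121.82 − 162.44) mod 360) = 75.74°.
Offset of -153.82° east of the west edge: ((-153.82 − 162.44) mod 360) = 43.74°.
43.74° ≤ 75.74° ⇒ inside.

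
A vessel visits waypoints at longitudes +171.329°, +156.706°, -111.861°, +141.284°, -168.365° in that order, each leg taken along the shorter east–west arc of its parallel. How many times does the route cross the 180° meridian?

Leg 1: +171.329° → +156.706°, shortest Δλ = -14.623° (west) — does not cross 180°.
Leg 2: +156.706° → -111.861°, shortest Δλ = 91.433° (east) — crosses 180°.
Leg 3: -111.861° → +141.284°, shortest Δλ = -106.855° (west) — crosses 180°.
Leg 4: +141.284° → -168.365°, shortest Δλ = 50.351° (east) — crosses 180°.
Total crossings: 3.

3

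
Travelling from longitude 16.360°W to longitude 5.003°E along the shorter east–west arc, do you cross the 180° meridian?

No

Signed shortest Δλ = ((5.003 − -16.360 + 180) mod 360) − 180 = 21.363°.
Going east by 21.363° from -16.360° reaches +5.003° without touching 180°.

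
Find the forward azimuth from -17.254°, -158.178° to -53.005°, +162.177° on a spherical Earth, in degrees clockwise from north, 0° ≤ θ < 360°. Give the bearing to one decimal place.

211.5°

Δλ = 162.177 − -158.178 = 320.355°; wrapped into (−180°, 180°]: -39.645°.
θ = atan2( sin Δλ · cos φ₂ , cos φ₁ · sin φ₂ − sin φ₁ · cos φ₂ · cos Δλ )
  = atan2(-0.38393, -0.62531) = -148.451° → normalised to [0°, 360°): 211.549°.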